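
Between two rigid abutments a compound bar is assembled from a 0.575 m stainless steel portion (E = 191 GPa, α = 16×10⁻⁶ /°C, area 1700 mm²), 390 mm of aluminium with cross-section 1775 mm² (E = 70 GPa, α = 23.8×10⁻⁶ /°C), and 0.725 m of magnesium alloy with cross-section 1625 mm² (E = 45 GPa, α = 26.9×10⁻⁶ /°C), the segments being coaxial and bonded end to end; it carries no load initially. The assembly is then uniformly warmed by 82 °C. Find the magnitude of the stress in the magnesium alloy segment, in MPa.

If the supports were absent, the total length change would be Σ αᵢΔT Lᵢ = 16×10⁻⁶×82×575 + 23.8×10⁻⁶×82×390 + 26.9×10⁻⁶×82×725 = 3.115 mm.
The walls prevent any net length change, so an axial force P (same in every segment) develops. Compatibility: P · Σ Lᵢ/(AᵢEᵢ) = δ_free.
Σ Lᵢ/(AᵢEᵢ) = 575/(1700×191×10³) + 390/(1775×70×10³) + 725/(1625×45×10³) = 1.482×10⁻⁵ mm/N.
Hence P = δ_free / Σ(L/AE) = 3.115/1.482×10⁻⁵ = 210.1 kN (compressive).
σ_{magnesium alloy} = P / A = 210100 / 1625 = 129.3 MPa.

σ ≈ 129 MPa (compressive)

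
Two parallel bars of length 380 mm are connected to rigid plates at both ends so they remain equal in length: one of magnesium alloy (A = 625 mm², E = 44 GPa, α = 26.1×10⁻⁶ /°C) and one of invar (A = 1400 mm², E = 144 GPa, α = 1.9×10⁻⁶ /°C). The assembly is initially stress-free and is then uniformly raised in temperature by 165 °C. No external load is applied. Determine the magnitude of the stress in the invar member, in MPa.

The magnesium alloy has the larger α, so on heating it would change length more than the invar if both were free. The rigid plates force a common final length, so the magnesium alloy is put into compression and the invar into tension, with equal and opposite forces P (no external load).
Equating the net (thermal + elastic) strains gives |α₁ − α₂|·ΔT = P·[1/(A₁E₁) + 1/(A₂E₂)].
|α₁ − α₂|·ΔT = 24.2×10⁻⁶ × 165 = 0.003993.
1/(A₁E₁) + 1/(A₂E₂) = 1/(625×44×10³) + 1/(1400×144×10³) = 4.132×10⁻⁸ N⁻¹.
So P = 0.003993 / 4.132×10⁻⁸ = 96.63 kN.
σ_{invar} = P/A₂ = 96630/1400 = 69.02 MPa, tensile.

σ ≈ 69 MPa (tensile)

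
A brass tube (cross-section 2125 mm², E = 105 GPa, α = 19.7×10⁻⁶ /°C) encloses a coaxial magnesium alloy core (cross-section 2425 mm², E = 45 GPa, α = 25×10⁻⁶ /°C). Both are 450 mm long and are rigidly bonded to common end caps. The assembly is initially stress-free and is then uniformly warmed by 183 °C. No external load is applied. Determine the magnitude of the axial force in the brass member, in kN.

Both members must finish at the same length. With the larger α, the magnesium alloy tends to over-expand; the plates restrain it, putting the magnesium alloy in compression and the brass in tension. With no external load the two internal forces are equal and opposite, magnitude P.
Equating the net (thermal + elastic) strains gives |α₁ − α₂|·ΔT = P·[1/(A₁E₁) + 1/(A₂E₂)].
|α₁ − α₂|·ΔT = 5.3×10⁻⁶ × 183 = 0.0009699.
1/(A₁E₁) + 1/(A₂E₂) = 1/(2125×105×10³) + 1/(2425×45×10³) = 1.365×10⁻⁸ N⁻¹.
So P = 0.0009699 / 1.365×10⁻⁸ = 71.08 kN.

P ≈ 71.1 kN (tensile in the brass)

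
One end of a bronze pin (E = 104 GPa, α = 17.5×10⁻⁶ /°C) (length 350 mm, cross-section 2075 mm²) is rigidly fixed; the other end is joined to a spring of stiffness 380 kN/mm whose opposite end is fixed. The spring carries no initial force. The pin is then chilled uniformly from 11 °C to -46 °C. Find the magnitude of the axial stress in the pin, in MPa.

If the spring were absent the pin would shorten by αΔT L = 17.5×10⁻⁶ × 57 × 350 = 0.3491 mm.
With a force P in the spring, the elastic change of the pin is PL/(AE) and that of the spring is P/k; compatibility requires their sum to equal δ_free.
So P = δ_free / [L/(AE) + 1/k] = 0.3491 / [ 350/(2075×104×10³) + 1/(380×10³) ].
P = 0.3491 / 4.253×10⁻⁶ = 82080 N.
σ = P/A = 82080/2075 = 39.56 MPa.

σ ≈ 39.6 MPa (tensile)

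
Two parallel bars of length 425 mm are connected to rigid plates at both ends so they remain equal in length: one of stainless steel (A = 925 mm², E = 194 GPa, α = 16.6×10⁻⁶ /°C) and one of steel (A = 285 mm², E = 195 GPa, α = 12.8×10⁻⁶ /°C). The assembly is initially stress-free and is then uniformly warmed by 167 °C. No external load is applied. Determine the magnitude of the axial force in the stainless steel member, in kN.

Both members must finish at the same length. With the larger α, the stainless steel tends to over-expand; the plates restrain it, putting the stainless steel in compression and the steel in tension. With no external load the two internal forces are equal and opposite, magnitude P.
Setting the final lengths equal and cancelling L: (α₁ − α₂)ΔT = P/(A₁E₁) + P/(A₂E₂).
|α₁ − α₂|·ΔT = 3.8×10⁻⁶ × 167 = 0.0006346.
1/(A₁E₁) + 1/(A₂E₂) = 1/(925×194×10³) + 1/(285×195×10³) = 2.357×10⁻⁸ N⁻¹.
P = 0.0006346 / 2.357×10⁻⁸ = 26930 N = 26.93 kN.

P ≈ 26.9 kN (compressive in the stainless steel)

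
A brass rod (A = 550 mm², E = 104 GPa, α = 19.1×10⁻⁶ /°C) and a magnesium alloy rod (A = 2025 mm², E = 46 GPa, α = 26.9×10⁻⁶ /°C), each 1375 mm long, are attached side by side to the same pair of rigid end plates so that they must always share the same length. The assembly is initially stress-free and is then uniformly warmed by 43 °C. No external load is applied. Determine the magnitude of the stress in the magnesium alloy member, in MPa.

Equilibrium of a rigid end plate with no external load gives equal and opposite internal forces ±P in the two members. Since α_{magnesium alloy} > α_{brass}, heating drives the magnesium alloy into compression and the brass into tension.
Equating the net (thermal + elastic) strains gives |α₁ − α₂|·ΔT = P·[1/(A₁E₁) + 1/(A₂E₂)].
|α₁ − α₂|·ΔT = 7.8×10⁻⁶ × 43 = 0.0003354.
1/(A₁E₁) + 1/(A₂E₂) = 1/(550×104×10³) + 1/(2025×46×10³) = 2.822×10⁻⁸ N⁻¹.
So P = 0.0003354 / 2.822×10⁻⁸ = 11.89 kN.
σ_{magnesium alloy} = P/A₂ = 11890/2025 = 5.87 MPa, compressive.

σ ≈ 5.87 MPa (compressive)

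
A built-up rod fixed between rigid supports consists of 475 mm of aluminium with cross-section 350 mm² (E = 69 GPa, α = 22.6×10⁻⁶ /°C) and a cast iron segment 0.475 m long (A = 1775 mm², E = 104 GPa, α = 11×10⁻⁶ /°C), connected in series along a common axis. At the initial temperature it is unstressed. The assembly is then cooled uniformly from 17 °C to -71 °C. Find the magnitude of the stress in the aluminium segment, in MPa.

If the supports were absent, the total length change would be Σ αᵢΔT Lᵢ = 22.6×10⁻⁶×88×475 + 11×10⁻⁶×88×475 = 1.404 mm.
The rigid supports impose zero overall length change; the single axial force P common to all segments must satisfy P Σ Lᵢ/(AᵢEᵢ) = δ_free.
Σ Lᵢ/(AᵢEᵢ) = 475/(350×69×10³) + 475/(1775×104×10³) = 2.224×10⁻⁵ mm/N.
So P = 1.404 / 2.224×10⁻⁵ = 63.15 kN, tensile.
σ_{aluminium} = P / A = 63150 / 350 = 180.4 MPa.

σ ≈ 180 MPa (tensile)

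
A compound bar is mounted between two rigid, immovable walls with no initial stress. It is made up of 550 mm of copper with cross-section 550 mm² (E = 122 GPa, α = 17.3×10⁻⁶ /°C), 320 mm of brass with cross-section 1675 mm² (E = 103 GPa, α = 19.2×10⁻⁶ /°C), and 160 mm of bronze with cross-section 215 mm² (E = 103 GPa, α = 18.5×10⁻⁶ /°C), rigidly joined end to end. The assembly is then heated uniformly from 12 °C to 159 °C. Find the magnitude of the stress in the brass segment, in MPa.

σ ≈ 94.6 MPa (compressive)

If the supports were absent, the total length change would be Σ αᵢΔT Lᵢ = 17.3×10⁻⁶×147×550 + 19.2×10⁻⁶×147×320 + 18.5×10⁻⁶×147×160 = 2.737 mm.
The walls prevent any net length change, so an axial force P (same in every segment) develops. Compatibility: P · Σ Lᵢ/(AᵢEᵢ) = δ_free.
The series flexibility is Σ Lᵢ/(AᵢEᵢ) = 550/(550×122×10³) + 320/(1675×103×10³) + 160/(215×103×10³) = 1.728×10⁻⁵ mm/N.
So P = 2.737 / 1.728×10⁻⁵ = 158.4 kN, compressive.
σ_{brass} = P / A = 158400 / 1675 = 94.58 MPa.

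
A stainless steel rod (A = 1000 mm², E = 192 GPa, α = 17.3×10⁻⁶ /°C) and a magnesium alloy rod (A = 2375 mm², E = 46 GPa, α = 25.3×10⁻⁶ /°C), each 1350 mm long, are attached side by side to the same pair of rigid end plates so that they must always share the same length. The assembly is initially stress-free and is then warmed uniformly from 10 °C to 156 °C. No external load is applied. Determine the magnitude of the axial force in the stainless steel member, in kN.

P ≈ 81.3 kN (tensile in the stainless steel)

The magnesium alloy has the larger α, so on heating it would change length more than the stainless steel if both were free. The rigid plates force a common final length, so the magnesium alloy is put into compression and the stainless steel into tension, with equal and opposite forces P (no external load).
Compatibility of the two members (thermal + elastic change equal): (α₁ − α₂)ΔT = P·[1/(A₁E₁) + 1/(A₂E₂)].
|α₁ − α₂|·ΔT = 8×10⁻⁶ × 146 = 0.001168.
1/(A₁E₁) + 1/(A₂E₂) = 1/(1000×192×10³) + 1/(2375×46×10³) = 1.436×10⁻⁸ N⁻¹.
P = 0.001168 / 1.436×10⁻⁸ = 81330 N = 81.33 kN.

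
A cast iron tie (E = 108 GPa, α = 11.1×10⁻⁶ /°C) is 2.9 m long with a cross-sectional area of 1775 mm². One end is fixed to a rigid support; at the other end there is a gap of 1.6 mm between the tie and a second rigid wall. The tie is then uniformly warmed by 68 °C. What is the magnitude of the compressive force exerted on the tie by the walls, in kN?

Unrestrained expansion: δ_free = αΔT L = 11.1×10⁻⁶ × 68 × 2900 = 2.189 mm.
After closing the 1.6 mm clearance, 2.189 − 1.6 = 0.5889 mm of expansion remains to be suppressed by the wall.
Compatibility: PL/(AE) = 0.5889 mm, so σ = P/A = E × (0.5889/2900) = 21.93 MPa.
P = σA = 21.93 × 1775 = 38.93 kN.

P ≈ 38.9 kN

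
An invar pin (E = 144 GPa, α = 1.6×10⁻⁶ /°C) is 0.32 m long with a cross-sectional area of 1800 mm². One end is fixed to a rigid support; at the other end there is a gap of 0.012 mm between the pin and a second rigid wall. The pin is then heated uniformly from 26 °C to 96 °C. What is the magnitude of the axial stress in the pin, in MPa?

Unrestrained expansion: δ_free = αΔT L = 1.6×10⁻⁶ × 70 × 320 = 0.03584 mm.
This exceeds the 0.012 mm gap, so the wall pushes back. The portion of expansion that must be recovered elastically is δ_free − gap = 0.03584 − 0.012 = 0.02384 mm.
That suppressed elongation corresponds to σ = E·Δ/L = 144×10³ × 0.02384/320 = 10.73 MPa.

σ ≈ 10.7 MPa (compressive)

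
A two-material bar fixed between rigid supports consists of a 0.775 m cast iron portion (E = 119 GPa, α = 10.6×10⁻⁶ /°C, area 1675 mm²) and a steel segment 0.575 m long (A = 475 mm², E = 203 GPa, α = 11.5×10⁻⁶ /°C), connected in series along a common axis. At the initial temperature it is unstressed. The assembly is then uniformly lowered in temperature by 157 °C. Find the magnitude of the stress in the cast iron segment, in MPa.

Free thermal contraction of the whole bar: Σ αᵢΔT Lᵢ = 10.6×10⁻⁶×157×775 + 11.5×10⁻⁶×157×575 = 2.328 mm.
Since the ends are fixed, an axial force P builds up, equal in every segment, with P · Σ Lᵢ/(AᵢEᵢ) = δ_free.
Σ Lᵢ/(AᵢEᵢ) = 775/(1675×119×10³) + 575/(475×203×10³) = 9.851×10⁻⁶ mm/N.
Hence P = δ_free / Σ(L/AE) = 2.328/9.851×10⁻⁶ = 236.3 kN (tensile).
σ_{cast iron} = P / A = 236300 / 1675 = 141.1 MPa.

σ ≈ 141 MPa (tensile)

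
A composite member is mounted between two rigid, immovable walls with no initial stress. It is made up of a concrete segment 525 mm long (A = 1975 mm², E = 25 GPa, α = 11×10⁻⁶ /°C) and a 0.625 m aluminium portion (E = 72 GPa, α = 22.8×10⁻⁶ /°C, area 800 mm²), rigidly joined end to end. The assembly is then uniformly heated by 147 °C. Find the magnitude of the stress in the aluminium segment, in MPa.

σ ≈ 171 MPa (compressive)

With the walls removed the bar would change length by δ_free = Σ αᵢΔT Lᵢ = 11×10⁻⁶×147×525 + 22.8×10⁻⁶×147×625 = 2.944 mm.
The rigid supports impose zero overall length change; the single axial force P common to all segments must satisfy P Σ Lᵢ/(AᵢEᵢ) = δ_free.
The series flexibility is Σ Lᵢ/(AᵢEᵢ) = 525/(1975×25×10³) + 625/(800×72×10³) = 2.148×10⁻⁵ mm/N.
Hence P = δ_free / Σ(L/AE) = 2.944/2.148×10⁻⁵ = 137 kN (compressive).
σ_{aluminium} = P / A = 137000 / 800 = 171.3 MPa.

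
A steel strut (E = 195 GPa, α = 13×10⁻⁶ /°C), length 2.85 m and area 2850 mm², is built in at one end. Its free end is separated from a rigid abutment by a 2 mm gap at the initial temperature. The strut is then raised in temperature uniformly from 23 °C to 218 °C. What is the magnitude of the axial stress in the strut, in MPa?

σ ≈ 357 MPa (compressive)

Free thermal elongation = αΔT L = 13×10⁻⁶ × 195 × 2850 = 7.225 mm.
After closing the 2 mm clearance, 7.225 − 2 = 5.225 mm of expansion remains to be suppressed by the wall.
That suppressed elongation corresponds to σ = E·Δ/L = 195×10³ × 5.225/2850 = 357.5 MPa.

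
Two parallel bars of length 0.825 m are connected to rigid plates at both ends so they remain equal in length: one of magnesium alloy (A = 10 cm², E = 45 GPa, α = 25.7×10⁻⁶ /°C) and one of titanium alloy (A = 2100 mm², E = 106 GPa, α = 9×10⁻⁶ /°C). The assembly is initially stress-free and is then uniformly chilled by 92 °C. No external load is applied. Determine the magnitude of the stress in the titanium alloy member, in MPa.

σ ≈ 27.4 MPa (compressive)

Both members must finish at the same length. With the larger α, the magnesium alloy tends to over-contract; the plates restrain it, putting the magnesium alloy in tension and the titanium alloy in compression. With no external load the two internal forces are equal and opposite, magnitude P.
Setting the final lengths equal and cancelling L: (α₁ − α₂)ΔT = P/(A₁E₁) + P/(A₂E₂).
|α₁ − α₂|·ΔT = 16.7×10⁻⁶ × 92 = 0.001536.
1/(A₁E₁) + 1/(A₂E₂) = 1/(1000×45×10³) + 1/(2100×106×10³) = 2.671×10⁻⁸ N⁻¹.
So P = 0.001536 / 2.671×10⁻⁸ = 57.51 kN.
σ_{titanium alloy} = P/A₂ = 57510/2100 = 27.39 MPa, compressive.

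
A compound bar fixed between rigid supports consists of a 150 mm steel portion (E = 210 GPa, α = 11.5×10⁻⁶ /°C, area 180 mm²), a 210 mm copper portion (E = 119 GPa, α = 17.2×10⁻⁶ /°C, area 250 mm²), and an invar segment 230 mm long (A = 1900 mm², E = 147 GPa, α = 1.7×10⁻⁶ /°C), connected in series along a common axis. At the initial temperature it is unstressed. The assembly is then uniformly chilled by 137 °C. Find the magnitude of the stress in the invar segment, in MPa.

With the walls removed the bar would change length by δ_free = Σ αᵢΔT Lᵢ = 11.5×10⁻⁶×137×150 + 17.2×10⁻⁶×137×210 + 1.7×10⁻⁶×137×230 = 0.7847 mm.
Since the ends are fixed, an axial force P builds up, equal in every segment, with P · Σ Lᵢ/(AᵢEᵢ) = δ_free.
Σ Lᵢ/(AᵢEᵢ) = 150/(180×210×10³) + 210/(250×119×10³) + 230/(1900×147×10³) = 1.185×10⁻⁵ mm/N.
Hence P = δ_free / Σ(L/AE) = 0.7847/1.185×10⁻⁵ = 66.22 kN (tensile).
σ_{invar} = P / A = 66220 / 1900 = 34.85 MPa.

σ ≈ 34.9 MPa (tensile)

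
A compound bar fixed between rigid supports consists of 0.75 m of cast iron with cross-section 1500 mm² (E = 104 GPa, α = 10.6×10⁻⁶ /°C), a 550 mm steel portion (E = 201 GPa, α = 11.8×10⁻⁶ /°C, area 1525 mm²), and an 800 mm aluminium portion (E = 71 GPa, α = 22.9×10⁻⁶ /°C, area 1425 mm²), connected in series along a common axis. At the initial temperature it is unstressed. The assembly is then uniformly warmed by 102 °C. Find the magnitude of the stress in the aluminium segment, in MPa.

σ ≈ 162 MPa (compressive)

If the supports were absent, the total length change would be Σ αᵢΔT Lᵢ = 10.6×10⁻⁶×102×750 + 11.8×10⁻⁶×102×550 + 22.9×10⁻⁶×102×800 = 3.342 mm.
Since the ends are fixed, an axial force P builds up, equal in every segment, with P · Σ Lᵢ/(AᵢEᵢ) = δ_free.
Σ Lᵢ/(AᵢEᵢ) = 750/(1500×104×10³) + 550/(1525×201×10³) + 800/(1425×71×10³) = 1.451×10⁻⁵ mm/N.
Hence P = δ_free / Σ(L/AE) = 3.342/1.451×10⁻⁵ = 230.3 kN (compressive).
σ_{aluminium} = P / A = 230300 / 1425 = 161.6 MPa.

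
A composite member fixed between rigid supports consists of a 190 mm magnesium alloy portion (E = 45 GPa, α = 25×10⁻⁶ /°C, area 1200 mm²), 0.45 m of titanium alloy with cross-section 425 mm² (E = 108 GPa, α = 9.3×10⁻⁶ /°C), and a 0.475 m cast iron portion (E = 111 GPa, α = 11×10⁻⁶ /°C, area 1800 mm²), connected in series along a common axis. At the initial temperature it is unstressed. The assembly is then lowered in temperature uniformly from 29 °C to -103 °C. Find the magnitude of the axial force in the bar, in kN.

If the supports were absent, the total length change would be Σ αᵢΔT Lᵢ = 25×10⁻⁶×132×190 + 9.3×10⁻⁶×132×450 + 11×10⁻⁶×132×475 = 1.869 mm.
The rigid supports impose zero overall length change; the single axial force P common to all segments must satisfy P Σ Lᵢ/(AᵢEᵢ) = δ_free.
The series flexibility is Σ Lᵢ/(AᵢEᵢ) = 190/(1200×45×10³) + 450/(425×108×10³) + 475/(1800×111×10³) = 1.57×10⁻⁵ mm/N.
Hence P = δ_free / Σ(L/AE) = 1.869/1.57×10⁻⁵ = 119.1 kN (tensile).

P ≈ 119 kN (tensile)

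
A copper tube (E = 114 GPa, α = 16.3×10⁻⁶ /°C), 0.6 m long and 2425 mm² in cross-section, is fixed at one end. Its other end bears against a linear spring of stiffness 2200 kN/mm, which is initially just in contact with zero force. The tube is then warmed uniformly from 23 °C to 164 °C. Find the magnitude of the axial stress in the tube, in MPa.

σ ≈ 217 MPa (compressive)

Free thermal expansion: δ_free = αΔT L = 16.3×10⁻⁶ × 141 × 600 = 1.379 mm.
Let P be the compressive force at the spring. The tube shortens elastically by PL/(AE) and the spring compresses by P/k; together these equal δ_free.
P [ L/(AE) + 1/k ] = δ_free → P [ 600/(2425×114×10³) + 1/(2200×10³) ] = 1.379.
P = 1.379 / 2.625×10⁻⁶ = 525300 N.
σ = P/A = 525300/2425 = 216.6 MPa.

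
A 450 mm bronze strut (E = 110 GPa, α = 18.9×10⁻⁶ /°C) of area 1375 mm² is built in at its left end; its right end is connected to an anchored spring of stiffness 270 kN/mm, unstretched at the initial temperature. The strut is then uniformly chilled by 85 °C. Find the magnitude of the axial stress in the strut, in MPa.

The unrestrained thermal change is αΔT L = 18.9×10⁻⁶ × 85 × 450 = 0.7229 mm.
Let P be the tensile force in the spring. The strut extends elastically by PL/(AE) and the spring stretches by P/k; together these equal δ_free.
So P = δ_free / [L/(AE) + 1/k] = 0.7229 / [ 450/(1375×110×10³) + 1/(270×10³) ].
P = 0.7229 / 6.679×10⁻⁶ = 108200 N.
σ = P/A = 108200/1375 = 78.72 MPa.

σ ≈ 78.7 MPa (tensile)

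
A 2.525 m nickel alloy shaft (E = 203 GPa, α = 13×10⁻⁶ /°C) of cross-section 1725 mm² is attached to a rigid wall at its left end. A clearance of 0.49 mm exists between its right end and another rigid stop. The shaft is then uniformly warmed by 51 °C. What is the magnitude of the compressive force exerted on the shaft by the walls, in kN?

If the wall were absent the shaft would grow by αΔT L = 13×10⁻⁶ × 51 × 2525 = 1.674 mm.
After closing the 0.49 mm clearance, 1.674 − 0.49 = 1.184 mm of expansion remains to be suppressed by the wall.
That suppressed elongation corresponds to σ = E·Δ/L = 203×10³ × 1.184/2525 = 95.19 MPa.
Force on the wall = σA = 95.19 × 1725 mm² = 164.2 kN.

P ≈ 164 kN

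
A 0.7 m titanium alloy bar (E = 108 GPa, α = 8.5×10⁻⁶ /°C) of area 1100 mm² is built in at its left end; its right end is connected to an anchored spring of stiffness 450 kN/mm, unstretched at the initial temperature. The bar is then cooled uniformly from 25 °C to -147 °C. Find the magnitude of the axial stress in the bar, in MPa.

σ ≈ 115 MPa (tensile)

The unrestrained thermal change is αΔT L = 8.5×10⁻⁶ × 172 × 700 = 1.023 mm.
Let P be the tensile force in the spring. The bar extends elastically by PL/(AE) and the spring stretches by P/k; together these equal δ_free.
P [ L/(AE) + 1/k ] = δ_free → P [ 700/(1100×108×10³) + 1/(450×10³) ] = 1.023.
P = 1.023 / 8.114×10⁻⁶ = 126100 N.
σ = P/A = 126100/1100 = 114.7 MPa.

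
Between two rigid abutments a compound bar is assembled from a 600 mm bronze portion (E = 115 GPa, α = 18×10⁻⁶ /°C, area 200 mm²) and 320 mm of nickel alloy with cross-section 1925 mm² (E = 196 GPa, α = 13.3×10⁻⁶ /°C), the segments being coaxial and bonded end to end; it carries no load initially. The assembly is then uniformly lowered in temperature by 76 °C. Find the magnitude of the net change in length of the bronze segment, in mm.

With the walls removed the bar would change length by δ_free = Σ αᵢΔT Lᵢ = 18×10⁻⁶×76×600 + 13.3×10⁻⁶×76×320 = 1.144 mm.
The rigid supports impose zero overall length change; the single axial force P common to all segments must satisfy P Σ Lᵢ/(AᵢEᵢ) = δ_free.
Σ Lᵢ/(AᵢEᵢ) = 600/(200×115×10³) + 320/(1925×196×10³) = 2.694×10⁻⁵ mm/N.
Hence P = δ_free / Σ(L/AE) = 1.144/2.694×10⁻⁵ = 42.48 kN (tensile).
For the bronze segment, free thermal change = 18×10⁻⁶×76×600 = 0.8208 mm and elastic change from P = 42480×600/(200×115×10³) = 1.108 mm; these oppose, so the net change is 0.287 mm (segment lengthens).

|ΔL| ≈ 0.287 mm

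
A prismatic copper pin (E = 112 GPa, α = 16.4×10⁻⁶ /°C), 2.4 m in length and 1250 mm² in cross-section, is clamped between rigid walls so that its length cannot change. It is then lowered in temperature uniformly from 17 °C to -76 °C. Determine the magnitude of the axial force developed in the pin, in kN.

P ≈ 214 kN (tensile)

With zero net strain, σ = E·αΔT = 112 GPa × 16.4×10⁻⁶ × 93 = 170.8 MPa.
P = AEαΔT = 1250 × 112×10³ × 16.4×10⁻⁶ × 93 = 213.5 kN (tensile).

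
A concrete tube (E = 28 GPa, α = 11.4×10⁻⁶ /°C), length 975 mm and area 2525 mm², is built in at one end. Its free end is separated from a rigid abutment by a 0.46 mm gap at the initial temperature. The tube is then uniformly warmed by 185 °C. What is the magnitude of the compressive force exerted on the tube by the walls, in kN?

P ≈ 116 kN

Unrestrained expansion: δ_free = αΔT L = 11.4×10⁻⁶ × 185 × 975 = 2.056 mm.
This exceeds the 0.46 mm gap, so the wall pushes back. The portion of expansion that must be recovered elastically is δ_free − gap = 2.056 − 0.46 = 1.596 mm.
Compatibility: PL/(AE) = 1.596 mm, so σ = P/A = E × (1.596/975) = 45.84 MPa.
P = σA = 45.84 × 2525 = 115.8 kN.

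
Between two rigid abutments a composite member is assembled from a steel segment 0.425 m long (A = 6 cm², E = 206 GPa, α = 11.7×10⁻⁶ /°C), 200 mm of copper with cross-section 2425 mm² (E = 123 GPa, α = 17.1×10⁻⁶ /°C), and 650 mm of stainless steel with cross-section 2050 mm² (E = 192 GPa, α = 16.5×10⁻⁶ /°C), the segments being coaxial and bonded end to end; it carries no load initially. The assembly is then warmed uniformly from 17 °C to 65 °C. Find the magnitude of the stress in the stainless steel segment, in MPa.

σ ≈ 77.7 MPa (compressive)

With the walls removed the bar would change length by δ_free = Σ αᵢΔT Lᵢ = 11.7×10⁻⁶×48×425 + 17.1×10⁻⁶×48×200 + 16.5×10⁻⁶×48×650 = 0.9176 mm.
Since the ends are fixed, an axial force P builds up, equal in every segment, with P · Σ Lᵢ/(AᵢEᵢ) = δ_free.
Σ Lᵢ/(AᵢEᵢ) = 425/(600×206×10³) + 200/(2425×123×10³) + 650/(2050×192×10³) = 5.76×10⁻⁶ mm/N.
Hence P = δ_free / Σ(L/AE) = 0.9176/5.76×10⁻⁶ = 159.3 kN (compressive).
σ_{stainless steel} = P / A = 159300 / 2050 = 77.71 MPa.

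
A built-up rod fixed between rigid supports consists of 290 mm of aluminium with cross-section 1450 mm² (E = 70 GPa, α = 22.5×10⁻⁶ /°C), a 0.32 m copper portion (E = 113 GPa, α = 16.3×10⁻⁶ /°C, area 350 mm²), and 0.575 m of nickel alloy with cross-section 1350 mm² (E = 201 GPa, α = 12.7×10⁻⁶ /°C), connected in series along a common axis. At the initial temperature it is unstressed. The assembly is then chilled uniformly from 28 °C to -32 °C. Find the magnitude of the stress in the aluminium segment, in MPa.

σ ≈ 60.3 MPa (tensile)

With the walls removed the bar would change length by δ_free = Σ αᵢΔT Lᵢ = 22.5×10⁻⁶×60×290 + 16.3×10⁻⁶×60×320 + 12.7×10⁻⁶×60×575 = 1.143 mm.
The walls prevent any net length change, so an axial force P (same in every segment) develops. Compatibility: P · Σ Lᵢ/(AᵢEᵢ) = δ_free.
The series flexibility is Σ Lᵢ/(AᵢEᵢ) = 290/(1450×70×10³) + 320/(350×113×10³) + 575/(1350×201×10³) = 1.307×10⁻⁵ mm/N.
Hence P = δ_free / Σ(L/AE) = 1.143/1.307×10⁻⁵ = 87.44 kN (tensile).
σ_{aluminium} = P / A = 87440 / 1450 = 60.3 MPa.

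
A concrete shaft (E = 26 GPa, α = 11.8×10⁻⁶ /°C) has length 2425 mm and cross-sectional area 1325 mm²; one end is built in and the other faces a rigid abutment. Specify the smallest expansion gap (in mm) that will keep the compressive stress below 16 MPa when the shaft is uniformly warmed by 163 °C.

g ≈ 3.17 mm

With no wall the shaft would lengthen by αΔT L = 11.8×10⁻⁶ × 163 × 2425 = 4.664 mm.
A stress of 16 MPa corresponds to the wall pushing the shaft back by σL/E = 16×2425/(26×10³) = 1.492 mm.
So the gap has to take up the difference, g_min = δ_free − σL/E = 4.664 − 1.492 = 3.172 mm.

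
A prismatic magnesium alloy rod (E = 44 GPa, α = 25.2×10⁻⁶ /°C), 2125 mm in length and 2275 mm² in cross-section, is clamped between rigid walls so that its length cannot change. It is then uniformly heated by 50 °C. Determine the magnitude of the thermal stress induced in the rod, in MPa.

σ ≈ 55.4 MPa (compressive)

Because both ends are immovable the net strain is zero, and the suppressed thermal strain is αΔT = 25.2×10⁻⁶ × 50 = 1260×10⁻⁶.
Hence σ = E·αΔT = 44×10³ × 1260×10⁻⁶ = 55.44 MPa, compressive.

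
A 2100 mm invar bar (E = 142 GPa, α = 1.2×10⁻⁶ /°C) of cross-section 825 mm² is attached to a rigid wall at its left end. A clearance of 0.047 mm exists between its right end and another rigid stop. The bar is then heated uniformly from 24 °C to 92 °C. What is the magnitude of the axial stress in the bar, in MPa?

σ ≈ 8.41 MPa (compressive)

Free thermal elongation = αΔT L = 1.2×10⁻⁶ × 68 × 2100 = 0.1714 mm.
This exceeds the 0.047 mm gap, so the wall pushes back. The portion of expansion that must be recovered elastically is δ_free − gap = 0.1714 − 0.047 = 0.1244 mm.
That suppressed elongation corresponds to σ = E·Δ/L = 142×10³ × 0.1244/2100 = 8.409 MPa.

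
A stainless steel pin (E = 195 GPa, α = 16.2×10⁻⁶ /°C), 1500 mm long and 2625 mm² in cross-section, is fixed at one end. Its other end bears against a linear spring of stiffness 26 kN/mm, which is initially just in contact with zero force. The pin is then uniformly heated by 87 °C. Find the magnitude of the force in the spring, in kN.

Free thermal expansion: δ_free = αΔT L = 16.2×10⁻⁶ × 87 × 1500 = 2.114 mm.
Let P be the compressive force at the spring. The pin shortens elastically by PL/(AE) and the spring compresses by P/k; together these equal δ_free.
So P = δ_free / [L/(AE) + 1/k] = 2.114 / [ 1500/(2625×195×10³) + 1/(26×10³) ].
P = 2.114 / 4.139×10⁻⁵ = 51080 N.

P ≈ 51.1 kN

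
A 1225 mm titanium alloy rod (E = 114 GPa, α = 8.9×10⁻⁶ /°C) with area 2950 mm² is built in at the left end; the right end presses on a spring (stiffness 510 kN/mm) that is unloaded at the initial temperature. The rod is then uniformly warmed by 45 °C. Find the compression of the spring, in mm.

δ ≈ 0.172 mm

The unrestrained thermal change is αΔT L = 8.9×10⁻⁶ × 45 × 1225 = 0.4906 mm.
With a force P in the spring, the elastic change of the rod is PL/(AE) and that of the spring is P/k; compatibility requires their sum to equal δ_free.
So P = δ_free / [L/(AE) + 1/k] = 0.4906 / [ 1225/(2950×114×10³) + 1/(510×10³) ].
P = 0.4906 / 5.603×10⁻⁶ = 87560 N.
Spring compression = P/k = 87560/(510×10³) = 0.1717 mm.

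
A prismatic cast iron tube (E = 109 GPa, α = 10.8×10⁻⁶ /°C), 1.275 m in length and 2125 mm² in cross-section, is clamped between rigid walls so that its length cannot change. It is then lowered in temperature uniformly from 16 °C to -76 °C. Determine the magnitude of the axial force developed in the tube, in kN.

The ends cannot move, so σ = EαΔT = 109×10³ × 10.8×10⁻⁶ × 92 = 108.3 MPa.
P = AEαΔT = 2125 × 109×10³ × 10.8×10⁻⁶ × 92 = 230.1 kN (tensile).

P ≈ 230 kN (tensile)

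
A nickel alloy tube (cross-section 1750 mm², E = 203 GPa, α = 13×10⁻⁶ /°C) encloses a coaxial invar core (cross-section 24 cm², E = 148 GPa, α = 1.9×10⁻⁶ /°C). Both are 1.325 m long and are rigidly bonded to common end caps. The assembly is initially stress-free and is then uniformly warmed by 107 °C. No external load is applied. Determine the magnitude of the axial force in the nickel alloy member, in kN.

P ≈ 211 kN (compressive in the nickel alloy)

Both members must finish at the same length. With the larger α, the nickel alloy tends to over-expand; the plates restrain it, putting the nickel alloy in compression and the invar in tension. With no external load the two internal forces are equal and opposite, magnitude P.
Setting the final lengths equal and cancelling L: (α₁ − α₂)ΔT = P/(A₁E₁) + P/(A₂E₂).
|α₁ − α₂|·ΔT = 11.1×10⁻⁶ × 107 = 0.001188.
1/(A₁E₁) + 1/(A₂E₂) = 1/(1750×203×10³) + 1/(2400×148×10³) = 5.63×10⁻⁹ N⁻¹.
P = 0.001188 / 5.63×10⁻⁹ = 211000 N = 211 kN.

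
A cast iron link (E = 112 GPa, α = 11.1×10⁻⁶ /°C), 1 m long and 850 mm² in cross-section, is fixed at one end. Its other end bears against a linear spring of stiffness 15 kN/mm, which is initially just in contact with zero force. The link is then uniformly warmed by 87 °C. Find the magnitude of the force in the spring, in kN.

The unrestrained thermal change is αΔT L = 11.1×10⁻⁶ × 87 × 1000 = 0.9657 mm.
With a force P in the spring, the elastic change of the link is PL/(AE) and that of the spring is P/k; compatibility requires their sum to equal δ_free.
So P = δ_free / [L/(AE) + 1/k] = 0.9657 / [ 1000/(850×112×10³) + 1/(15×10³) ].
P = 0.9657 / 7.717×10⁻⁵ = 12510 N.

P ≈ 12.5 kN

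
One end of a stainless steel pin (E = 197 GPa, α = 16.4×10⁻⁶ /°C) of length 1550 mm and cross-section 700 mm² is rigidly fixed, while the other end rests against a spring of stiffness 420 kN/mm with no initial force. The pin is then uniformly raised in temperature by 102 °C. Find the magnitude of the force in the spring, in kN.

P ≈ 190 kN

Free thermal expansion: δ_free = αΔT L = 16.4×10⁻⁶ × 102 × 1550 = 2.593 mm.
Let P be the compressive force at the spring. The pin shortens elastically by PL/(AE) and the spring compresses by P/k; together these equal δ_free.
So P = δ_free / [L/(AE) + 1/k] = 2.593 / [ 1550/(700×197×10³) + 1/(420×10³) ].
P = 2.593 / 1.362×10⁻⁵ = 190400 N.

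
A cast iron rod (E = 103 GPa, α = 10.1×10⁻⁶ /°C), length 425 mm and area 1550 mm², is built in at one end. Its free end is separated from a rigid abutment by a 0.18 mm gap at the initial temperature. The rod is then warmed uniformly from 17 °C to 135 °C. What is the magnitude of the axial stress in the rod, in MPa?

σ ≈ 79.1 MPa (compressive)

Free thermal elongation = αΔT L = 10.1×10⁻⁶ × 118 × 425 = 0.5065 mm.
The gap closes (δ_free > 0.18 mm) and the wall then resists a further 0.5065 − 0.18 = 0.3265 mm of expansion.
Compatibility: PL/(AE) = 0.3265 mm, so σ = P/A = E × (0.3265/425) = 79.13 MPa.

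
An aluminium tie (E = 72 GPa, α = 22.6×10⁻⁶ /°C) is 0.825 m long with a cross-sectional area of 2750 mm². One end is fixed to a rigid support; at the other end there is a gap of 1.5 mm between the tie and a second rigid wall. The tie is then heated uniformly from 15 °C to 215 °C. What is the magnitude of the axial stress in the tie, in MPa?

If the wall were absent the tie would grow by αΔT L = 22.6×10⁻⁶ × 200 × 825 = 3.729 mm.
This exceeds the 1.5 mm gap, so the wall pushes back. The portion of expansion that must be recovered elastically is δ_free − gap = 3.729 − 1.5 = 2.229 mm.
So σ = E(δ_free − g)/L = 72×10³ × 2.229/825 = 194.5 MPa.

σ ≈ 195 MPa (compressive)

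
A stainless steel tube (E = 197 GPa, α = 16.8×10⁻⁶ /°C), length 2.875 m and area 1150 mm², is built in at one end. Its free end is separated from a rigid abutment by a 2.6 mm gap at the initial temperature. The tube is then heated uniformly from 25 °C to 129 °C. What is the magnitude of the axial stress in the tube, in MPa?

Free thermal elongation = αΔT L = 16.8×10⁻⁶ × 104 × 2875 = 5.023 mm.
After closing the 2.6 mm clearance, 5.023 − 2.6 = 2.423 mm of expansion remains to be suppressed by the wall.
Compatibility: PL/(AE) = 2.423 mm, so σ = P/A = E × (2.423/2875) = 166 MPa.

σ ≈ 166 MPa (compressive)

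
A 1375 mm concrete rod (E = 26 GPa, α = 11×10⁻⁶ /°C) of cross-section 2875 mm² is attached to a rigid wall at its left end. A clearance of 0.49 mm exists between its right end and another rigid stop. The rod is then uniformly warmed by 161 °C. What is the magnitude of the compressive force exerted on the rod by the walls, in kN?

Unrestrained expansion: δ_free = αΔT L = 11×10⁻⁶ × 161 × 1375 = 2.435 mm.
The gap closes (δ_free > 0.49 mm) and the wall then resists a further 2.435 − 0.49 = 1.945 mm of expansion.
That suppressed elongation corresponds to σ = E·Δ/L = 26×10³ × 1.945/1375 = 36.78 MPa.
P = σA = 36.78 × 2875 = 105.7 kN.

P ≈ 106 kN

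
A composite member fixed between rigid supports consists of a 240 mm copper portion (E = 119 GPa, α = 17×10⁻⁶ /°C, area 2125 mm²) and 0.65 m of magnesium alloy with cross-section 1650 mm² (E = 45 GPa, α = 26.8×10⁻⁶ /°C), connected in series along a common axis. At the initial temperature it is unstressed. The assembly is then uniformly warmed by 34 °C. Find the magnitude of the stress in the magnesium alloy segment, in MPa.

σ ≈ 45.7 MPa (compressive)

Free thermal expansion of the whole bar: Σ αᵢΔT Lᵢ = 17×10⁻⁶×34×240 + 26.8×10⁻⁶×34×650 = 0.731 mm.
The walls prevent any net length change, so an axial force P (same in every segment) develops. Compatibility: P · Σ Lᵢ/(AᵢEᵢ) = δ_free.
Σ Lᵢ/(AᵢEᵢ) = 240/(2125×119×10³) + 650/(1650×45×10³) = 9.703×10⁻⁶ mm/N.
So P = 0.731 / 9.703×10⁻⁶ = 75.34 kN, compressive.
σ_{magnesium alloy} = P / A = 75340 / 1650 = 45.66 MPa.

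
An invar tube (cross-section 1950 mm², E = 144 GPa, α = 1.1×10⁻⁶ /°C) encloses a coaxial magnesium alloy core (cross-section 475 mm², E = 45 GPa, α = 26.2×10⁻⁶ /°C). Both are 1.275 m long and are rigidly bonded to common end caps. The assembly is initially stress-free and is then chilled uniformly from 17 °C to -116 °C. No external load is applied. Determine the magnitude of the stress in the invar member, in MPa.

The magnesium alloy has the larger α, so on cooling it would change length more than the invar if both were free. The rigid plates force a common final length, so the magnesium alloy is put into tension and the invar into compression, with equal and opposite forces P (no external load).
Equating the net (thermal + elastic) strains gives |α₁ − α₂|·ΔT = P·[1/(A₁E₁) + 1/(A₂E₂)].
|α₁ − α₂|·ΔT = 25.1×10⁻⁶ × 133 = 0.003338.
1/(A₁E₁) + 1/(A₂E₂) = 1/(1950×144×10³) + 1/(475×45×10³) = 5.034×10⁻⁸ N⁻¹.
So P = 0.003338 / 5.034×10⁻⁸ = 66.31 kN.
σ_{invar} = P/A₁ = 66310/1950 = 34 MPa, compressive.

σ ≈ 34 MPa (compressive)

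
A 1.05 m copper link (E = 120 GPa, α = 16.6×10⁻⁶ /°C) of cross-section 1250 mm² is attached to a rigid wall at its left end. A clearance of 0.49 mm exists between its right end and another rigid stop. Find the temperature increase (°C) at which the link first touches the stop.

The gap closes when αΔT L = 0.49 mm, since the link is still unstressed at that instant.
So ΔT = g/(αL) = 0.49/(16.6×10⁻⁶ × 1050) = 28.11 °C.

ΔT ≈ 28.1 °C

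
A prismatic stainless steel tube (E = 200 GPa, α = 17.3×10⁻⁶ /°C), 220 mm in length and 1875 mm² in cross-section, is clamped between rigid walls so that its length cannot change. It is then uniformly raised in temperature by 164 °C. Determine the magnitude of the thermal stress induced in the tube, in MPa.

Because both ends are immovable the net strain is zero, and the suppressed thermal strain is αΔT = 17.3×10⁻⁶ × 164 = 2837.2×10⁻⁶.
σ = EαΔT = 200×10³ × 17.3×10⁻⁶ × 164 = 567.4 MPa (compressive; the tube is trying to expand).

σ ≈ 567 MPa (compressive)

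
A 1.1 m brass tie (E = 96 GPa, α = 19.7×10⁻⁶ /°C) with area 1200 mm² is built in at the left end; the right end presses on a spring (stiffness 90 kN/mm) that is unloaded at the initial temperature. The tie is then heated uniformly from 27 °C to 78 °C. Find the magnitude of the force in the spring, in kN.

P ≈ 53.5 kN

If the spring were absent the tie would lengthen by αΔT L = 19.7×10⁻⁶ × 51 × 1100 = 1.105 mm.
With a force P in the spring, the elastic change of the tie is PL/(AE) and that of the spring is P/k; compatibility requires their sum to equal δ_free.
So P = δ_free / [L/(AE) + 1/k] = 1.105 / [ 1100/(1200×96×10³) + 1/(90×10³) ].
P = 1.105 / 2.066×10⁻⁵ = 53490 N.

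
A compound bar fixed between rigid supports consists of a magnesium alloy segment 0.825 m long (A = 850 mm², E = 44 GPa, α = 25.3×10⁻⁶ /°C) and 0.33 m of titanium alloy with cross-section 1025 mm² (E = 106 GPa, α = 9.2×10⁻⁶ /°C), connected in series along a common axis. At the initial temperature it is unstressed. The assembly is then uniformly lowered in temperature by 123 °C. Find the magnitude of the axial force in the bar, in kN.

If the supports were absent, the total length change would be Σ αᵢΔT Lᵢ = 25.3×10⁻⁶×123×825 + 9.2×10⁻⁶×123×330 = 2.941 mm.
Since the ends are fixed, an axial force P builds up, equal in every segment, with P · Σ Lᵢ/(AᵢEᵢ) = δ_free.
Σ Lᵢ/(AᵢEᵢ) = 825/(850×44×10³) + 330/(1025×106×10³) = 2.51×10⁻⁵ mm/N.
Hence P = δ_free / Σ(L/AE) = 2.941/2.51×10⁻⁵ = 117.2 kN (tensile).

P ≈ 117 kN (tensile)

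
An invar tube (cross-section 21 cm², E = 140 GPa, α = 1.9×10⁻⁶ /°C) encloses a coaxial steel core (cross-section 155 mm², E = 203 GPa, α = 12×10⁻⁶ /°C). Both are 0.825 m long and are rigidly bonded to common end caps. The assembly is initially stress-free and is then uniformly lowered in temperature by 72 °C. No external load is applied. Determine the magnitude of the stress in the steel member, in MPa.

The steel has the larger α, so on cooling it would change length more than the invar if both were free. The rigid plates force a common final length, so the steel is put into tension and the invar into compression, with equal and opposite forces P (no external load).
Equating the net (thermal + elastic) strains gives |α₁ − α₂|·ΔT = P·[1/(A₁E₁) + 1/(A₂E₂)].
|α₁ − α₂|·ΔT = 10.1×10⁻⁶ × 72 = 0.0007272.
1/(A₁E₁) + 1/(A₂E₂) = 1/(2100×140×10³) + 1/(155×203×10³) = 3.518×10⁻⁸ N⁻¹.
So P = 0.0007272 / 3.518×10⁻⁸ = 20.67 kN.
σ_{steel} = P/A₂ = 20670/155 = 133.3 MPa, tensile.

σ ≈ 133 MPa (tensile)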